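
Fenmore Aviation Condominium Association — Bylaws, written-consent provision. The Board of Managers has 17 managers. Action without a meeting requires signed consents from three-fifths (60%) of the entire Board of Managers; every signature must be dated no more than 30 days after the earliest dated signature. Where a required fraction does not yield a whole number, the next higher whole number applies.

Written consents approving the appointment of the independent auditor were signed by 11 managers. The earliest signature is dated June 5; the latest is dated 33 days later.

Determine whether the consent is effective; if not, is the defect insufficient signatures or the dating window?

Signatures required: three-fifths (60%) of 17 — 3/5 of 17 = 10.20, rounded up to 11, so 11 needed; 11 signed. Sufficient.
Dating window: the latest signature is 33 days after the earliest; the limit is 30 days. Outside the window.

Not effective — dating-window requirement not satisfied.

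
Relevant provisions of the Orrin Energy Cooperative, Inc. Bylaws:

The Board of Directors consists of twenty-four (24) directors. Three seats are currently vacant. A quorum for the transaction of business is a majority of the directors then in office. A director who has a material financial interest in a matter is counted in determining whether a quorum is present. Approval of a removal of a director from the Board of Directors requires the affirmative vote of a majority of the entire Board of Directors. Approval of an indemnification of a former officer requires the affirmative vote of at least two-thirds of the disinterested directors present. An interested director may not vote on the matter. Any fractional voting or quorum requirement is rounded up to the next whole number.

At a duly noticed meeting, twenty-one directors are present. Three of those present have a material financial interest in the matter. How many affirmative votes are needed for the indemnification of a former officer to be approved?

The indemnification of a former officer requires two-thirds of the disinterested directors present (21 − 3 = 18).
2/3 of 18 = 12.

12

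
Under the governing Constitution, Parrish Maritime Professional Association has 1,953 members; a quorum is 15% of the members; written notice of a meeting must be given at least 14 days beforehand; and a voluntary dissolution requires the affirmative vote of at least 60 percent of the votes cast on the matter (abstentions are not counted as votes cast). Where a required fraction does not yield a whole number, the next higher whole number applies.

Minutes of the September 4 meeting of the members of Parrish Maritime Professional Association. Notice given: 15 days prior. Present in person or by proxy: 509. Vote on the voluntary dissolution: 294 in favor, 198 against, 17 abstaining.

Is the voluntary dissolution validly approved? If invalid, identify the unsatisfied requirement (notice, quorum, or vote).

Invalid — vote requirement not satisfied.

Notice: 15 days given; 14 required. Satisfied.
Quorum: 15% of 1,953 = 292.95, rounded up to 293; 509 present. Satisfied.
Vote: requires three-fifths of the votes cast (509 − 17 abstaining = 492); 3/5 of 492 = 295.20, rounded up to 296, so 296 needed; 294 in favor. Not satisfied.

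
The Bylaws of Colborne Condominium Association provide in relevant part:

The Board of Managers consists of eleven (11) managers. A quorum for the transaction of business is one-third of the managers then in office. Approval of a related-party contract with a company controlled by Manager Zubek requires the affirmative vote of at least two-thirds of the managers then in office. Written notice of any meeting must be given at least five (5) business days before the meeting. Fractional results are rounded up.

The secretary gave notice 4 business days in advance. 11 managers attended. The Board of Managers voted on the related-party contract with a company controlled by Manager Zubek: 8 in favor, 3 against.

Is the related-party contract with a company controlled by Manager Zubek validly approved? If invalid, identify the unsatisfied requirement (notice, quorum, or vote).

Notice: 4 business days given; 5 required (4 < 5). Not satisfied.
Quorum: 11 present; quorum is 4. Satisfied.
Vote: the related-party contract with a company controlled by Manager Zubek requires two-thirds of the managers then in office (11). 2/3 of 11 = 7.33, rounded up to 8, so 8 affirmative votes are needed; 8 voted in favor. Satisfied.

Invalid — notice requirement not satisfied.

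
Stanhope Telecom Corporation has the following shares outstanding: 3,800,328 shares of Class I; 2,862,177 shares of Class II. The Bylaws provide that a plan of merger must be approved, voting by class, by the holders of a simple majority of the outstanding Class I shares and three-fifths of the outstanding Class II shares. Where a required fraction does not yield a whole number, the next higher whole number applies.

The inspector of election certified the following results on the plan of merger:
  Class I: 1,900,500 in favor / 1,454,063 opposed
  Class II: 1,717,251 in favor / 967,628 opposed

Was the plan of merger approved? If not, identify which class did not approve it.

Not approved — the Class II shares did not give the required vote.

Class I: a majority of 3800328 is 1900165; 1,900,165 required, 1,900,500 in favor — approved.
Class II: 3/5 of 2862177 = 1717306.20, rounded up to 1717307; 1,717,307 required, 1,717,251 in favor — not approved.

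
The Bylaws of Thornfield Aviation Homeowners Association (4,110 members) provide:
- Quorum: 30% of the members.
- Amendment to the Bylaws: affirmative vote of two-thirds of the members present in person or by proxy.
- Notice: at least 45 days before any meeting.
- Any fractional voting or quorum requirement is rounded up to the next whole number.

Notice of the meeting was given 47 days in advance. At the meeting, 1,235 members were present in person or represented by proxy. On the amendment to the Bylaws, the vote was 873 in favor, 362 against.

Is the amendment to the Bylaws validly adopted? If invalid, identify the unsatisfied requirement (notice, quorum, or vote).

Valid — all requirements satisfied.

Notice: 47 days given; 45 required. Satisfied.
Quorum: 30% of 4,110 = 1,233; 1,235 present. Satisfied.
Vote: requires two-thirds of those present (1,235); 2/3 of 1235 = 823.33, rounded up to 824, so 824 needed; 873 in favor. Satisfied.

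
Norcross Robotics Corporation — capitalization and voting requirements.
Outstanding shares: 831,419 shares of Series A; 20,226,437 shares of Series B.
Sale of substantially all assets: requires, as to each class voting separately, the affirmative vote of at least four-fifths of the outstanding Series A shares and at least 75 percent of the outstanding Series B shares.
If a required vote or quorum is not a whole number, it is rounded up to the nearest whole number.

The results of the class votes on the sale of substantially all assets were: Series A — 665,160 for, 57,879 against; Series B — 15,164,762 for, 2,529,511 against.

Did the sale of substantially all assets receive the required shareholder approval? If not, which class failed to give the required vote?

Not approved — the Series B shares did not give the required vote.

Series A: 4/5 of 831419 = 665135.20, rounded up to 665136; 665,136 required, 665,160 in favor — approved.
Series B: 3/4 of 20226437 = 15169827.75, rounded up to 15169828; 15,169,828 required, 15,164,762 in favor — not approved.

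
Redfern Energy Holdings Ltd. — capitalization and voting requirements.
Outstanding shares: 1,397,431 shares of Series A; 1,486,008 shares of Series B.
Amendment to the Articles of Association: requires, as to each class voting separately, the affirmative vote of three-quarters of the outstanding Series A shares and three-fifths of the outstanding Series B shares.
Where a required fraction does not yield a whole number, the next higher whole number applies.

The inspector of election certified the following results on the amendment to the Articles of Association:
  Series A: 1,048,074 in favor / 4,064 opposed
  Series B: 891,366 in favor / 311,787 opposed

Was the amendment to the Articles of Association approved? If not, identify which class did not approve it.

Series A: 3/4 of 1397431 = 1048073.25, rounded up to 1048074; 1,048,074 required, 1,048,074 in favor — approved.
Series B: 3/5 of 1486008 = 891604.80, rounded up to 891605; 891,605 required, 891,366 in favor — not approved.

Not approved — the Series B shares did not give the required vote.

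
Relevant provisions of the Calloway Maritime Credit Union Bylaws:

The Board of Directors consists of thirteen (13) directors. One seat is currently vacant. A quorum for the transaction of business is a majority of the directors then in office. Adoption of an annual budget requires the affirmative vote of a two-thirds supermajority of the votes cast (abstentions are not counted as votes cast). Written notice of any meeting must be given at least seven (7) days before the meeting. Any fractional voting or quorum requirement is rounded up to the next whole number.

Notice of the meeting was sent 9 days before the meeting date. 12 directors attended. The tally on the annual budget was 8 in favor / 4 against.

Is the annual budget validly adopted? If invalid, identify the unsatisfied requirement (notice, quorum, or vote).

Notice: 9 days given; 7 required (9 ≥ 7). Satisfied.
Quorum: 12 present; quorum is 7. Satisfied.
Vote: the annual budget requires two-thirds of the votes cast (12). 2/3 of 12 = 8, so 8 affirmative votes are needed; 8 voted in favor. Satisfied.

Valid — all requirements satisfied.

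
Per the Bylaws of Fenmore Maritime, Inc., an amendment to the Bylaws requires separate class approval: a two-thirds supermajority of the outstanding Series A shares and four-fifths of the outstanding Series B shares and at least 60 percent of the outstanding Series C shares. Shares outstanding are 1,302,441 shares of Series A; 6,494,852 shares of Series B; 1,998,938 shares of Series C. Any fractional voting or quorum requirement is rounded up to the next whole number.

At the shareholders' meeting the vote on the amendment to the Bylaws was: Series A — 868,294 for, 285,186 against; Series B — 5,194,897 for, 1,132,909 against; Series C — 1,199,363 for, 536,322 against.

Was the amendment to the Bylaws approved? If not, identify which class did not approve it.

Series A: 2/3 of 1302441 = 868294; 868,294 required, 868,294 in favor — approved.
Series B: 4/5 of 6494852 = 5195881.60, rounded up to 5195882; 5,195,882 required, 5,194,897 in favor — not approved.
Series C: 3/5 of 1998938 = 1199362.80, rounded up to 1199363; 1,199,363 required, 1,199,363 in favor — approved.

Not approved — the Series B shares did not give the required vote.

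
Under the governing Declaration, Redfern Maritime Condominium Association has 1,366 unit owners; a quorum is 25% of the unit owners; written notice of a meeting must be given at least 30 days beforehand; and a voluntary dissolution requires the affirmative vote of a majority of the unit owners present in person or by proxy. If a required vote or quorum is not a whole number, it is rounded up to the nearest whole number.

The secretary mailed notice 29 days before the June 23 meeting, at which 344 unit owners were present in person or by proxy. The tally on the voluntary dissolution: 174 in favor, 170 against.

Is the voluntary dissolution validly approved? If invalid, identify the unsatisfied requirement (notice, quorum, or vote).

Notice: 29 days given; 30 required. Not satisfied.
Quorum: 25% of 1,366 = 341.50, rounded up to 342; 344 present. Satisfied.
Vote: requires a majority of those present (344); a majority of 344 is 173, so 173 needed; 174 in favor. Satisfied.

Invalid — notice requirement not satisfied.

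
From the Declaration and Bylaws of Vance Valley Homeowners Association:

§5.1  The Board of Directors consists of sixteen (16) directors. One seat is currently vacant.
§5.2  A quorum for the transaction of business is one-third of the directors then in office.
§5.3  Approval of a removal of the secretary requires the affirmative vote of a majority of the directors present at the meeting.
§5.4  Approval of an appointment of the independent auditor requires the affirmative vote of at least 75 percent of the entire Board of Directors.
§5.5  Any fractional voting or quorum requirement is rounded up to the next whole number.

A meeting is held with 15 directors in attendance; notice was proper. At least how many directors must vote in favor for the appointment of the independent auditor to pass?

The appointment of the independent auditor requires three-fourths of the entire Board of Directors (16).
3/4 of 16 = 12.

12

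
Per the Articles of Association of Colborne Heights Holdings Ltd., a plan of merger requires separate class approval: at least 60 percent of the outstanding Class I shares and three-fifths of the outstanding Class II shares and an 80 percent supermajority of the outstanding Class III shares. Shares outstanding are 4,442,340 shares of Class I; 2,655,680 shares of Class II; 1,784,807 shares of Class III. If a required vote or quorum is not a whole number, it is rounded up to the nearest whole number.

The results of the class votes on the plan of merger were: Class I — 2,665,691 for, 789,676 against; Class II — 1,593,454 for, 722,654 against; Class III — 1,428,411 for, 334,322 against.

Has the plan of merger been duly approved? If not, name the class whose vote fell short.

Class I: 3/5 of 4442340 = 2665404; 2,665,404 required, 2,665,691 in favor — approved.
Class II: 3/5 of 2655680 = 1593408; 1,593,408 required, 1,593,454 in favor — approved.
Class III: 4/5 of 1784807 = 1427845.60, rounded up to 1427846; 1,427,846 required, 1,428,411 in favor — approved.

Approved — every class gave the required vote.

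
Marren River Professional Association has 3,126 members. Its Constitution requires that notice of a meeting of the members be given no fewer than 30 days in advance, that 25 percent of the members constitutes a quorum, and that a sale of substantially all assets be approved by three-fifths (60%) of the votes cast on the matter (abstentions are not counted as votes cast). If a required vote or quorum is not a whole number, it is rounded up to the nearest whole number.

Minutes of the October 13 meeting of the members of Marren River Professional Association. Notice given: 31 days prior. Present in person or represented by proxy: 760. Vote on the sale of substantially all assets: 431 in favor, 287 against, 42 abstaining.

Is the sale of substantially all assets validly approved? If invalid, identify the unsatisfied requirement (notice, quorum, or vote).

Invalid — quorum requirement not satisfied.

Notice: 31 days given; 30 required. Satisfied.
Quorum: 25% of 3,126 = 781.50, rounded up to 782; 760 present. Not satisfied.
Vote: requires three-fifths of the votes cast (760 − 42 abstaining = 718); 3/5 of 718 = 430.80, rounded up to 431, so 431 needed; 431 in favor. Satisfied.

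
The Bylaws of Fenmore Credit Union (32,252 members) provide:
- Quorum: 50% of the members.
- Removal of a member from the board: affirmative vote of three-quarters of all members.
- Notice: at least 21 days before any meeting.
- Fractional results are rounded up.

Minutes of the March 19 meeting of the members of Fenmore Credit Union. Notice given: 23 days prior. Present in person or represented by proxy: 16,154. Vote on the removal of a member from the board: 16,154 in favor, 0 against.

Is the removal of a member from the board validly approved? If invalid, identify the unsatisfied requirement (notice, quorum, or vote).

Invalid — vote requirement not satisfied.

Notice: 23 days given; 21 required. Satisfied.
Quorum: 50% of 32,252 = 16,126; 16,154 present. Satisfied.
Vote: requires three-fourths of all members (32,252); 3/4 of 32252 = 24189, so 24,189 needed; 16,154 in favor. Not satisfied.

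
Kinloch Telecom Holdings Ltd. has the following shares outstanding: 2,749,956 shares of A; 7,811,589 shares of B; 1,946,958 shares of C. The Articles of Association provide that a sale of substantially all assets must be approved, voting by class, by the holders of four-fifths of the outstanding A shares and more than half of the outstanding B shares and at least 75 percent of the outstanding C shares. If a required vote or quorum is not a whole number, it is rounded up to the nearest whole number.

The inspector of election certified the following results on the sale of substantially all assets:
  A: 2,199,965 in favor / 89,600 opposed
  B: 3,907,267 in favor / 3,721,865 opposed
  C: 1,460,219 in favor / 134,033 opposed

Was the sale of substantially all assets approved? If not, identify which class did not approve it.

Approved — every class gave the required vote.

A: 4/5 of 2749956 = 2199964.80, rounded up to 2199965; 2,199,965 required, 2,199,965 in favor — approved.
B: a majority of 7811589 is 3905795; 3,905,795 required, 3,907,267 in favor — approved.
C: 3/4 of 1946958 = 1460218.50, rounded up to 1460219; 1,460,219 required, 1,460,219 in favor — approved.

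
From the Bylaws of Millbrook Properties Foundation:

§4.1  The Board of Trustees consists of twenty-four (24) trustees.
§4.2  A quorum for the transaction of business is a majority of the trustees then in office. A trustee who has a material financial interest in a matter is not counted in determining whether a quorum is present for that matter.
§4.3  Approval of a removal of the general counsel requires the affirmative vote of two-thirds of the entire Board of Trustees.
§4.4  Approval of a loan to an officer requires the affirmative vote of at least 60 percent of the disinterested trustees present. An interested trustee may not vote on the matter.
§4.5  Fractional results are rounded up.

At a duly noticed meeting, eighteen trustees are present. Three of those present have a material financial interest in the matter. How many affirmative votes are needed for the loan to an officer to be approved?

The loan to an officer requires three-fifths of the disinterested trustees present (18 − 3 = 15).
3/5 of 15 = 9.

9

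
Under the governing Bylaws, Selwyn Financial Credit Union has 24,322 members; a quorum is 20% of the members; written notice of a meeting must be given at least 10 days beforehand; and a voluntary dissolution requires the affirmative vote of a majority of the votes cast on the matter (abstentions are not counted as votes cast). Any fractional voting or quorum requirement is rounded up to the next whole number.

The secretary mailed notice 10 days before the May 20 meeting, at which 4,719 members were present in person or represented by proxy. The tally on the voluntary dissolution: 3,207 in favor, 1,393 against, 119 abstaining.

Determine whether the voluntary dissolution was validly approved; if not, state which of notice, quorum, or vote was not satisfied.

Invalid — quorum requirement not satisfied.

Notice: 10 days given; 10 required. Satisfied.
Quorum: 20% of 24,322 = 4,864.40, rounded up to 4,865; 4,719 present. Not satisfied.
Vote: requires a majority of the votes cast (4,719 − 119 abstaining = 4,600); a majority of 4600 is 2301, so 2,301 needed; 3,207 in favor. Satisfied.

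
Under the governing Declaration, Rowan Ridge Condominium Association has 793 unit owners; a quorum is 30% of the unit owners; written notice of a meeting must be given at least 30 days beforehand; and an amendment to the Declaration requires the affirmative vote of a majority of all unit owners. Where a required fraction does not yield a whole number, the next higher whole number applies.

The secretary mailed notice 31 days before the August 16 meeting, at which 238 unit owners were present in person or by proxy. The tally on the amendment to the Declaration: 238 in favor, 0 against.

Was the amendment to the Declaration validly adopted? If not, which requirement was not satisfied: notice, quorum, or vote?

Invalid — vote requirement not satisfied.

Notice: 31 days given; 30 required. Satisfied.
Quorum: 30% of 793 = 237.90, rounded up to 238; 238 present. Satisfied.
Vote: requires a majority of all unit owners (793); a majority of 793 is 397, so 397 needed; 238 in favor. Not satisfied.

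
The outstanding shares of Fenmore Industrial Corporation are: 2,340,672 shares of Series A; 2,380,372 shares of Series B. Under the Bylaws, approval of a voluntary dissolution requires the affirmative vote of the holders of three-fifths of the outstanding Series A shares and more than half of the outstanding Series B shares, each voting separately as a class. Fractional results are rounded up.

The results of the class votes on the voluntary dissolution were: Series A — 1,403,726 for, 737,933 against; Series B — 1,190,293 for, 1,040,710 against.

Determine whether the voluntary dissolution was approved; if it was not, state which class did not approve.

Series A: 3/5 of 2340672 = 1404403.20, rounded up to 1404404; 1,404,404 required, 1,403,726 in favor — not approved.
Series B: a majority of 2380372 is 1190187; 1,190,187 required, 1,190,293 in favor — approved.

Not approved — the Series A shares did not give the required vote.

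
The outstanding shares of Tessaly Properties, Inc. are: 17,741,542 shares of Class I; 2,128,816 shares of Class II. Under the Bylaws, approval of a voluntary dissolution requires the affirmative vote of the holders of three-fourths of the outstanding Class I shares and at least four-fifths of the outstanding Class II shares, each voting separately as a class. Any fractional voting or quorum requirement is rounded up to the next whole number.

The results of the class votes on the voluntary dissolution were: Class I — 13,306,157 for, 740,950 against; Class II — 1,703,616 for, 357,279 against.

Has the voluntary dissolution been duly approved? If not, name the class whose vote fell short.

Approved — every class gave the required vote.

Class I: 3/4 of 17741542 = 13306156.50, rounded up to 13306157; 13,306,157 required, 13,306,157 in favor — approved.
Class II: 4/5 of 2128816 = 1703052.80, rounded up to 1703053; 1,703,053 required, 1,703,616 in favor — approved.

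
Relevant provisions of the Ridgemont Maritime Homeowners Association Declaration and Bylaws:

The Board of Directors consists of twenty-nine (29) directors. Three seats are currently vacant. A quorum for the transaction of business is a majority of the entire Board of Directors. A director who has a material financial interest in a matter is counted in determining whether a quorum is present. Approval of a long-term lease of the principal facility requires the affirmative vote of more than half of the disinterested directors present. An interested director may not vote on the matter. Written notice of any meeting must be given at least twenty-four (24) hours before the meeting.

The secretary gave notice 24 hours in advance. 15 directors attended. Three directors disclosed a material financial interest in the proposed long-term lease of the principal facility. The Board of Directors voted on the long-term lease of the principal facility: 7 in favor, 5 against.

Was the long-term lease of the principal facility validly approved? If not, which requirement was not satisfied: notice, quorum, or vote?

Notice: 24 hours given; 24 required (24 ≥ 24). Satisfied.
Quorum: 15 present (interested directors count toward quorum); quorum is 15. Satisfied.
Vote: the long-term lease of the principal facility requires a majority of the disinterested directors present (15 − 3 = 12). A majority of 12 is 7, so 7 affirmative votes are needed; 7 voted in favor. Satisfied.

Valid — all requirements satisfied.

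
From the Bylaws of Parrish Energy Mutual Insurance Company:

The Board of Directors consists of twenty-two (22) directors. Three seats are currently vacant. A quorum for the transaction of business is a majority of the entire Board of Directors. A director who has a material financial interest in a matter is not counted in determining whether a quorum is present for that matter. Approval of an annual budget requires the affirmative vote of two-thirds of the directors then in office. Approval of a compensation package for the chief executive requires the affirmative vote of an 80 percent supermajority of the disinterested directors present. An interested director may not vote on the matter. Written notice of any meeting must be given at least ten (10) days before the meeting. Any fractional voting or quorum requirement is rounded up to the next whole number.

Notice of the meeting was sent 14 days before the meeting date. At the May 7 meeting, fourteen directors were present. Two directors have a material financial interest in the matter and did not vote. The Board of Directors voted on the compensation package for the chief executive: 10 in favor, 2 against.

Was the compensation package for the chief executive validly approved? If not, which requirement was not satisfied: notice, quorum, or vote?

Notice: 14 days given; 10 required (14 ≥ 10). Satisfied.
Quorum: 14 present, but the 2 interested directors do not count, leaving 12. Quorum is 12. Satisfied.
Vote: the compensation package for the chief executive requires four-fifths of the disinterested directors present (14 − 2 = 12). 4/5 of 12 = 9.60, rounded up to 10, so 10 affirmative votes are needed; 10 voted in favor. Satisfied.

Valid — all requirements satisfied.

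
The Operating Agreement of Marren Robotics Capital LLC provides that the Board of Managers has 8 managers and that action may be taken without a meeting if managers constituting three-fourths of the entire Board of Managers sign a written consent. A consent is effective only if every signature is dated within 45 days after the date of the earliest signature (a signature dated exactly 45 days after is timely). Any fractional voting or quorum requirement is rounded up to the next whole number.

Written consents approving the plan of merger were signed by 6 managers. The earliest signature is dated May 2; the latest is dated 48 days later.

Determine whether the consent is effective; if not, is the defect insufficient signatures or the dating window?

Signatures required: three-fourths of 8 — 3/4 of 8 = 6, so 6 needed; 6 signed. Sufficient.
Dating window: the latest signature is 48 days after the earliest; the limit is 45 days. Outside the window.

Not effective — dating-window requirement not satisfied.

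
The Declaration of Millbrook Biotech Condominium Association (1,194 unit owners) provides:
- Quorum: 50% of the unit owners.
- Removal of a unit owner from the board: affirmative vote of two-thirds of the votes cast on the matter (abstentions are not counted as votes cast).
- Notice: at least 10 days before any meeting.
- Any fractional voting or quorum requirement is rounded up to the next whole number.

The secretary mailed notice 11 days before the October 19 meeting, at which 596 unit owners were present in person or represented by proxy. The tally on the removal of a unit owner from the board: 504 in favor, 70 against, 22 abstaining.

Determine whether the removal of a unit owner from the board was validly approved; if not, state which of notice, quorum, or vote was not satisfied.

Invalid — quorum requirement not satisfied.

Notice: 11 days given; 10 required. Satisfied.
Quorum: 50% of 1,194 = 597; 596 present. Not satisfied.
Vote: requires two-thirds of the votes cast (596 − 22 abstaining = 574); 2/3 of 574 = 382.67, rounded up to 383, so 383 needed; 504 in favor. Satisfied.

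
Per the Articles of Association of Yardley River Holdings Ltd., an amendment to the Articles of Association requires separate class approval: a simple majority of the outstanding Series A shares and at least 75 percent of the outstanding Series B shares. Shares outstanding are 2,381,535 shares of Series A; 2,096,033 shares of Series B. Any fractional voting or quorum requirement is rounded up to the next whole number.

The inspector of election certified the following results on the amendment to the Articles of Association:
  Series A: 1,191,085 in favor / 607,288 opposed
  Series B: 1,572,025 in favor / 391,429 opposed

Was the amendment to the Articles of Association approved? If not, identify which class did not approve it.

Series A: a majority of 2381535 is 1190768; 1,190,768 required, 1,191,085 in favor — approved.
Series B: 3/4 of 2096033 = 1572024.75, rounded up to 1572025; 1,572,025 required, 1,572,025 in favor — approved.

Approved — every class gave the required vote.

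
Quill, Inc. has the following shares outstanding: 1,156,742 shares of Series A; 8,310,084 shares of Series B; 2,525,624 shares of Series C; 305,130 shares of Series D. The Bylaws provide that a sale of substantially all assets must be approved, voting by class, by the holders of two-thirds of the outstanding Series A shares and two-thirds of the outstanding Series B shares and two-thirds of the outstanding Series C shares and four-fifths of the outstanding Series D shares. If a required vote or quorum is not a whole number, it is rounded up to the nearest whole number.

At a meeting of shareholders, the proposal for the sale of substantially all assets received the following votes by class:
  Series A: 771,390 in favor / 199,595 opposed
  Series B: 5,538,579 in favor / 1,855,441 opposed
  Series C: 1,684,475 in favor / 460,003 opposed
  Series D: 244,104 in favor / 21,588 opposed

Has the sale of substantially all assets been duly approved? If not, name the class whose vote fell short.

Not approved — the Series B shares did not give the required vote.

Series A: 2/3 of 1156742 = 771161.33, rounded up to 771162; 771,162 required, 771,390 in favor — approved.
Series B: 2/3 of 8310084 = 5540056; 5,540,056 required, 5,538,579 in favor — not approved.
Series C: 2/3 of 2525624 = 1683749.33, rounded up to 1683750; 1,683,750 required, 1,684,475 in favor — approved.
Series D: 4/5 of 305130 = 244104; 244,104 required, 244,104 in favor — approved.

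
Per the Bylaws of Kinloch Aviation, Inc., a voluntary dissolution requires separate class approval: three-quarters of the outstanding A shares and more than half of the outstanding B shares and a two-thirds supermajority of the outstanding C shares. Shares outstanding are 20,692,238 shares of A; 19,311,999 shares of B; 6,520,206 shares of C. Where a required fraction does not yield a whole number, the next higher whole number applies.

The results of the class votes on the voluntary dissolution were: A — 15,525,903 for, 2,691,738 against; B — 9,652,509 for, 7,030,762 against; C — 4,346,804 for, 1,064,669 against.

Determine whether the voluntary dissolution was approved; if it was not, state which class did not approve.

Not approved — the B shares did not give the required vote.

A: 3/4 of 20692238 = 15519178.50, rounded up to 15519179; 15,519,179 required, 15,525,903 in favor — approved.
B: a majority of 19311999 is 9656000; 9,656,000 required, 9,652,509 in favor — not approved.
C: 2/3 of 6520206 = 4346804; 4,346,804 required, 4,346,804 in favor — approved.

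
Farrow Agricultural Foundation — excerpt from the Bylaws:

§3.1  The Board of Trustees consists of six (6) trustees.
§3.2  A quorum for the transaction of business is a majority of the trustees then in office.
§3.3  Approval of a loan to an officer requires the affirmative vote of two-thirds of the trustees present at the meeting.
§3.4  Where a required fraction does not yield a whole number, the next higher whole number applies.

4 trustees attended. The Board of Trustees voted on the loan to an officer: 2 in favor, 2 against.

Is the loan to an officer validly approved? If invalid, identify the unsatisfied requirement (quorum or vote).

Invalid — vote requirement not satisfied.

Quorum: 4 present; quorum is 4. Satisfied.
Vote: the loan to an officer requires two-thirds of the trustees present (4). 2/3 of 4 = 2.67, rounded up to 3, so 3 affirmative votes are needed; 2 voted in favor. Not satisfied.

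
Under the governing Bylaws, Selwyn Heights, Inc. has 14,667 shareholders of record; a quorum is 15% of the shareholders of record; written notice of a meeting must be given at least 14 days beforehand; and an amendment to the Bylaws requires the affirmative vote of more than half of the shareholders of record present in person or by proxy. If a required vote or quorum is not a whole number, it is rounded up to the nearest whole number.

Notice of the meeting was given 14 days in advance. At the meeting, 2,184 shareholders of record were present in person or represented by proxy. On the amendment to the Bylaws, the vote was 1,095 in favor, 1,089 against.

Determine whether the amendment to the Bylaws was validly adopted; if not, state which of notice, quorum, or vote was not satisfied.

Invalid — quorum requirement not satisfied.

Notice: 14 days given; 14 required. Satisfied.
Quorum: 15% of 14,667 = 2,200.05, rounded up to 2,201; 2,184 present. Not satisfied.
Vote: requires a majority of those present (2,184); a majority of 2184 is 1093, so 1,093 needed; 1,095 in favor. Satisfied.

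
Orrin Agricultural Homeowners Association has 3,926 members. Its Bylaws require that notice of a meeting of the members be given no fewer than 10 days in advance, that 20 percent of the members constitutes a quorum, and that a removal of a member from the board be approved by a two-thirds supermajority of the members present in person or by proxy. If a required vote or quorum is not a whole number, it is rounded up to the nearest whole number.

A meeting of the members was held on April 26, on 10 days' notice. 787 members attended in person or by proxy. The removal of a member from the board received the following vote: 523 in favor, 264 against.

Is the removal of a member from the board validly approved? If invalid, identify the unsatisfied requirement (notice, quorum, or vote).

Invalid — vote requirement not satisfied.

Notice: 10 days given; 10 required. Satisfied.
Quorum: 20% of 3,926 = 785.20, rounded up to 786; 787 present. Satisfied.
Vote: requires two-thirds of those present (787); 2/3 of 787 = 524.67, rounded up to 525, so 525 needed; 523 in favor. Not satisfied.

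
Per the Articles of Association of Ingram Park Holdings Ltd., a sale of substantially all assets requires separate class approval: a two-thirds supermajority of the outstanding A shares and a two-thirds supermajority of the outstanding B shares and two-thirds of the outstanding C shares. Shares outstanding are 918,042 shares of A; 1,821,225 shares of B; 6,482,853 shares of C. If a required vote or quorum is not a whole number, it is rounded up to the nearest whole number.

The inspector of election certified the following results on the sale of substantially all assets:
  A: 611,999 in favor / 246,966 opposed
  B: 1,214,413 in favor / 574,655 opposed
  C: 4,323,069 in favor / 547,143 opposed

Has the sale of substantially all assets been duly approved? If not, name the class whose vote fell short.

A: 2/3 of 918042 = 612028; 612,028 required, 611,999 in favor — not approved.
B: 2/3 of 1821225 = 1214150; 1,214,150 required, 1,214,413 in favor — approved.
C: 2/3 of 6482853 = 4321902; 4,321,902 required, 4,323,069 in favor — approved.

Not approved — the A shares did not give the required vote.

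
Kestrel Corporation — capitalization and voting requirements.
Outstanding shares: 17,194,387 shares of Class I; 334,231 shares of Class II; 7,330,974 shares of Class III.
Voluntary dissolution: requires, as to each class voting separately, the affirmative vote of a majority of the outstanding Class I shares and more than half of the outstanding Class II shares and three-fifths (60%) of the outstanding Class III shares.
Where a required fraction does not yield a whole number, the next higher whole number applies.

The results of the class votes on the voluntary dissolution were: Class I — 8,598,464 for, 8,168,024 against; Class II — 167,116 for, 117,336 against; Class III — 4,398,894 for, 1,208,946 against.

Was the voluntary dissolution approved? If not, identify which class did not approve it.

Class I: a majority of 17194387 is 8597194; 8,597,194 required, 8,598,464 in favor — approved.
Class II: a majority of 334231 is 167116; 167,116 required, 167,116 in favor — approved.
Class III: 3/5 of 7330974 = 4398584.40, rounded up to 4398585; 4,398,585 required, 4,398,894 in favor — approved.

Approved — every class gave the required vote.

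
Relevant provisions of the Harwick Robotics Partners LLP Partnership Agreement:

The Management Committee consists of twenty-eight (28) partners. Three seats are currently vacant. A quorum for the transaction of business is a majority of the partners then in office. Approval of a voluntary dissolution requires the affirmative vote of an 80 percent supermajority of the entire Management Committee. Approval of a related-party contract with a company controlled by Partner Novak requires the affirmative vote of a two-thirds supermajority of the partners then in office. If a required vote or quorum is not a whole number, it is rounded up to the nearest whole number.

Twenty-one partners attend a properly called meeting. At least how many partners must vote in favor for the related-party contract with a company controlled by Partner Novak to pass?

17

The related-party contract with a company controlled by Partner Novak requires two-thirds of the partners then in office (25).
2/3 of 25 = 16.67, rounded up to 17.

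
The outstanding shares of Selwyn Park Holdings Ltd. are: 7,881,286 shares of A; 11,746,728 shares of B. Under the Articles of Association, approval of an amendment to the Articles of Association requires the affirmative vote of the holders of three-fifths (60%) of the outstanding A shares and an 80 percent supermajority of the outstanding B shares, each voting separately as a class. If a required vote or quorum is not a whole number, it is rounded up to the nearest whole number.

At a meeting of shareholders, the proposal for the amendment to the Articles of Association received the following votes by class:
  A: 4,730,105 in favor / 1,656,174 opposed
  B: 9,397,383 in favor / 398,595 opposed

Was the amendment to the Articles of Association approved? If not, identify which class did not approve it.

Approved — every class gave the required vote.

A: 3/5 of 7881286 = 4728771.60, rounded up to 4728772; 4,728,772 required, 4,730,105 in favor — approved.
B: 4/5 of 11746728 = 9397382.40, rounded up to 9397383; 9,397,383 required, 9,397,383 in favor — approved.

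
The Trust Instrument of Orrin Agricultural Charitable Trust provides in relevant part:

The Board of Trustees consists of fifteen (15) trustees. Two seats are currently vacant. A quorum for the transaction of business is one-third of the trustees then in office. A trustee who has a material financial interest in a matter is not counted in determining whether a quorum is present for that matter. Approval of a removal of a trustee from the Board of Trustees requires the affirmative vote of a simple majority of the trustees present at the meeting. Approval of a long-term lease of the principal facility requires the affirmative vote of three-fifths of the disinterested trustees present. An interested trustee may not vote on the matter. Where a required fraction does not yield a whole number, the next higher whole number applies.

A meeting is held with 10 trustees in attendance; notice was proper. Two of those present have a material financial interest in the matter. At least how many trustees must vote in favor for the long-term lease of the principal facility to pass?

5

The long-term lease of the principal facility requires three-fifths of the disinterested trustees present (10 − 2 = 8).
3/5 of 8 = 4.80, rounded up to 5.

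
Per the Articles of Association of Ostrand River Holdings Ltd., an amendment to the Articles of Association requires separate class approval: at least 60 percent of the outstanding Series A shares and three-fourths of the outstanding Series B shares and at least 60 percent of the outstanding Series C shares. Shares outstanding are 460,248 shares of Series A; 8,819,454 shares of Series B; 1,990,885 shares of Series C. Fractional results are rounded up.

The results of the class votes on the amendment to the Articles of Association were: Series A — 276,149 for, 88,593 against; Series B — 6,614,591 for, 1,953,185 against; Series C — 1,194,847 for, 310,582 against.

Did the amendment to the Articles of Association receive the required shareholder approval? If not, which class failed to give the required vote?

Series A: 3/5 of 460248 = 276148.80, rounded up to 276149; 276,149 required, 276,149 in favor — approved.
Series B: 3/4 of 8819454 = 6614590.50, rounded up to 6614591; 6,614,591 required, 6,614,591 in favor — approved.
Series C: 3/5 of 1990885 = 1194531; 1,194,531 required, 1,194,847 in favor — approved.

Approved — every class gave the required vote.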